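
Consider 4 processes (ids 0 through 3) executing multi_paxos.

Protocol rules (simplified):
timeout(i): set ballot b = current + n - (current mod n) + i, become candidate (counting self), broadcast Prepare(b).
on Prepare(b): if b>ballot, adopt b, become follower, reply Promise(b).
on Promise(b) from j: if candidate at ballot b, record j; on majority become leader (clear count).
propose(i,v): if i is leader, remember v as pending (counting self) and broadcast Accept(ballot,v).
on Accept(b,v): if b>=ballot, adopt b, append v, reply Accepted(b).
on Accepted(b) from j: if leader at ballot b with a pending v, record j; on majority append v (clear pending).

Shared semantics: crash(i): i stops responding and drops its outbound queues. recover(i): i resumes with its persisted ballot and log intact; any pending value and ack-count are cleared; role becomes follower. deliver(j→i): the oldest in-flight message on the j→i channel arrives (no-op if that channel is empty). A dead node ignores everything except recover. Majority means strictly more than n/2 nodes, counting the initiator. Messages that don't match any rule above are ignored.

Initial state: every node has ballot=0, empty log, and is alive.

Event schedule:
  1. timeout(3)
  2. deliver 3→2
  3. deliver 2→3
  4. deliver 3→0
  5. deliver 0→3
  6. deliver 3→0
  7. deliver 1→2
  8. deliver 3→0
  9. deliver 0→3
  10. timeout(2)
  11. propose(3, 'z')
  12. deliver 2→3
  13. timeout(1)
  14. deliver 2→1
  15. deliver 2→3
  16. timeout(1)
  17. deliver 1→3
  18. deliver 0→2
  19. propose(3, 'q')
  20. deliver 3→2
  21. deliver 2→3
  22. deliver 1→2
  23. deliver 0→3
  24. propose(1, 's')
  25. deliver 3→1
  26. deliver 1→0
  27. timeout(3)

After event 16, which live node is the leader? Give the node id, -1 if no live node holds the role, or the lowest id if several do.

[1] timeout(3) → N3(cand b7 [-])
[2] deliver 3→2 → N2(foll b7 [-])
[3] deliver 2→3 → ∅
[4] deliver 3→0 → N0(foll b7 [-])
[5] deliver 0→3 → N3(lead b7 [-])
[6] deliver 3→0 → ∅
[7] deliver 1→2 → ∅
[8] deliver 3→0 → ∅
[9] deliver 0→3 → ∅
[10] timeout(2) → N2(cand b10 [-])
[11] propose(3,'z') → ∅
[12] deliver 2→3 → N3(foll b10 [-])
[13] timeout(1) → N1(cand b5 [-])
[14] deliver 2→1 → N1(foll b10 [-])
[15] deliver 2→3 → ∅
[16] timeout(1) → N1(cand b13 [-])

-1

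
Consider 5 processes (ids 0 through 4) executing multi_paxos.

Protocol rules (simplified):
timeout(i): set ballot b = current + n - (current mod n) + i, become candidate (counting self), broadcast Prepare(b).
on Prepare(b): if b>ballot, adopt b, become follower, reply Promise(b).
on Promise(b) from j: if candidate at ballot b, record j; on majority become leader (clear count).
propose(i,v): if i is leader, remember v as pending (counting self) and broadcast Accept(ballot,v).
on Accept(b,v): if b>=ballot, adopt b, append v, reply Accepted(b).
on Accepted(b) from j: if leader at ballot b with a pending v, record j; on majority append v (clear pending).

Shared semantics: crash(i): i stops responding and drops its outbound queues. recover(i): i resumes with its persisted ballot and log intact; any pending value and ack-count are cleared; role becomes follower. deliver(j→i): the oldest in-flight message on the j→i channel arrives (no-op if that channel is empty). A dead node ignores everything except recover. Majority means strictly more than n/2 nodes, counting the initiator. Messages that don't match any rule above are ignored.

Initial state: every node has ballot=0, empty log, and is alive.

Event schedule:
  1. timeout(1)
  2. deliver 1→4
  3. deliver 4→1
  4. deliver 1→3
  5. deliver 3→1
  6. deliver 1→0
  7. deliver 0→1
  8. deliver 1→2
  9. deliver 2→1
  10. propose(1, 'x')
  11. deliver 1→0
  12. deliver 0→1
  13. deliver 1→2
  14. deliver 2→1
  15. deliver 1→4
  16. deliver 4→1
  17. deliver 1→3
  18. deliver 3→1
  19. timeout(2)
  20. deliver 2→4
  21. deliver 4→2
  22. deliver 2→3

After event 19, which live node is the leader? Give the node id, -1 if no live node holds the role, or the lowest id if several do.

1

e1 timeout(1): 1[cand,b=6,-]
e2 deliver 1→4: 4[foll,b=6,-]
e3 deliver 4→1: ·
e4 deliver 1→3: 3[foll,b=6,-]
e5 deliver 3→1: 1[lead,b=6,-]
e6 deliver 1→0: 0[foll,b=6,-]
e7 deliver 0→1: ·
e8 deliver 1→2: 2[foll,b=6,-]
e9 deliver 2→1: ·
e10 propose(1,'x'): ·
e11 deliver 1→0: 0[foll,b=6,x]
e12 deliver 0→1: ·
e13 deliver 1→2: 2[foll,b=6,x]
e14 deliver 2→1: 1[lead,b=6,x]
e15 deliver 1→4: 4[foll,b=6,x]
e16 deliver 4→1: ·
e17 deliver 1→3: 3[foll,b=6,x]
e18 deliver 3→1: ·
e19 timeout(2): 2[cand,b=12,x]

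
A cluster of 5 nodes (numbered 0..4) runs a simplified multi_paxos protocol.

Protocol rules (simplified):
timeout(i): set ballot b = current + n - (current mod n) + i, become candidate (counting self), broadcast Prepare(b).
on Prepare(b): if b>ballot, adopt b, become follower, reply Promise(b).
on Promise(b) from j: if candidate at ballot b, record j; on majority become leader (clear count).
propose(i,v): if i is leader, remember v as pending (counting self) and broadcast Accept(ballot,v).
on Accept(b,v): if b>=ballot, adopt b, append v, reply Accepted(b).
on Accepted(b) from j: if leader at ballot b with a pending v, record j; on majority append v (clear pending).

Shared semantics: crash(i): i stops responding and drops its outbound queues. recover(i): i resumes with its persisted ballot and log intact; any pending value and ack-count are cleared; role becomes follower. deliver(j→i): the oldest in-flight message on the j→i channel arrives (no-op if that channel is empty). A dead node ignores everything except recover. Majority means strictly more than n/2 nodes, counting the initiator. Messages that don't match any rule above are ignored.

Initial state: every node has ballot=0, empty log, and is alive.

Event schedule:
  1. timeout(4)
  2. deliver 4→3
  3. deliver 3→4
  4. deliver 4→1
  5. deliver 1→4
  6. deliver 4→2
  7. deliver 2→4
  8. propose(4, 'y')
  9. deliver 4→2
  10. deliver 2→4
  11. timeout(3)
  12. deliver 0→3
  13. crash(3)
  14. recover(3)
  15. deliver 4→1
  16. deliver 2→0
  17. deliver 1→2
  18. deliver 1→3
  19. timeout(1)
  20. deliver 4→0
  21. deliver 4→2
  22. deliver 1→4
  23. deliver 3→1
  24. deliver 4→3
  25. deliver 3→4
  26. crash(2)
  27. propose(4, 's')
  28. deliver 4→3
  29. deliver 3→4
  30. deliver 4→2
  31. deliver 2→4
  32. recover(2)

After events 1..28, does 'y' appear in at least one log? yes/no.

yes

step 1 timeout(4): 4={cand,b=9,log=-}
step 2 deliver 4→3: 3={foll,b=9,log=-}
step 3 deliver 3→4: —
step 4 deliver 4→1: 1={foll,b=9,log=-}
step 5 deliver 1→4: 4={lead,b=9,log=-}
step 6 deliver 4→2: 2={foll,b=9,log=-}
step 7 deliver 2→4: —
step 8 propose(4,'y'): —
step 9 deliver 4→2: 2={foll,b=9,log=y}
step 10 deliver 2→4: —
step 11 timeout(3): 3={cand,b=13,log=-}
step 12 deliver 0→3: —
step 13 crash(3): 3={✗cand,b=13,log=-}
step 14 recover(3): 3={foll,b=13,log=-}
step 15 deliver 4→1: 1={foll,b=9,log=y}
step 16 deliver 2→0: —
step 17 deliver 1→2: —
step 18 deliver 1→3: —
step 19 timeout(1): 1={cand,b=11,log=y}
step 20 deliver 4→0: 0={foll,b=9,log=-}
step 21 deliver 4→2: —
step 22 deliver 1→4: 4={lead,b=9,log=y}
step 23 deliver 3→1: —
step 24 deliver 4→3: —
step 25 deliver 3→4: —
step 26 crash(2): 2={✗foll,b=9,log=y}
step 27 propose(4,'s'): —
step 28 deliver 4→3: —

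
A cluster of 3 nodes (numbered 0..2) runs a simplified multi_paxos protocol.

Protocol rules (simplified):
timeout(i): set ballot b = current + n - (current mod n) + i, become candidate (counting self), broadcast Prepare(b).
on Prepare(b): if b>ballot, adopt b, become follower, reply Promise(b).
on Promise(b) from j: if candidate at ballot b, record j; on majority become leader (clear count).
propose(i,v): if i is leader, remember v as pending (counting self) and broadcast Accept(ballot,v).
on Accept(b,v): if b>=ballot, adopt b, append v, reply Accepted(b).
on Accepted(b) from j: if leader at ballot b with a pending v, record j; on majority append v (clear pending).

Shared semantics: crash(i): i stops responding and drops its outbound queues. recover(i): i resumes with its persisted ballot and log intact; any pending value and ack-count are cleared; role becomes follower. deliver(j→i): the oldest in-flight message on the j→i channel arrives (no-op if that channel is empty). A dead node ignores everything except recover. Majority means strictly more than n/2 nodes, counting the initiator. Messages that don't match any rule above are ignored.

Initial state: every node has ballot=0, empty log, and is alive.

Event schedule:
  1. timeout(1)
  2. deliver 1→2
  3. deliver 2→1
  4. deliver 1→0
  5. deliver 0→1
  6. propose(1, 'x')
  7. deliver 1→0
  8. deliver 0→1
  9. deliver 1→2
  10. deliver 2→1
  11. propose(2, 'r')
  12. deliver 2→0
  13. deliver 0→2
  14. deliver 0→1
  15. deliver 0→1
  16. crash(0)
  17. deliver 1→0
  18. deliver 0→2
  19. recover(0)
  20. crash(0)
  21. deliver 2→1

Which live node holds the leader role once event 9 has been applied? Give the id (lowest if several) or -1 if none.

step 1 timeout(1): 1={cand,b=4,log=-}
step 2 deliver 1→2: 2={foll,b=4,log=-}
step 3 deliver 2→1: 1={lead,b=4,log=-}
step 4 deliver 1→0: 0={foll,b=4,log=-}
step 5 deliver 0→1: —
step 6 propose(1,'x'): —
step 7 deliver 1→0: 0={foll,b=4,log=x}
step 8 deliver 0→1: 1={lead,b=4,log=x}
step 9 deliver 1→2: 2={foll,b=4,log=x}

1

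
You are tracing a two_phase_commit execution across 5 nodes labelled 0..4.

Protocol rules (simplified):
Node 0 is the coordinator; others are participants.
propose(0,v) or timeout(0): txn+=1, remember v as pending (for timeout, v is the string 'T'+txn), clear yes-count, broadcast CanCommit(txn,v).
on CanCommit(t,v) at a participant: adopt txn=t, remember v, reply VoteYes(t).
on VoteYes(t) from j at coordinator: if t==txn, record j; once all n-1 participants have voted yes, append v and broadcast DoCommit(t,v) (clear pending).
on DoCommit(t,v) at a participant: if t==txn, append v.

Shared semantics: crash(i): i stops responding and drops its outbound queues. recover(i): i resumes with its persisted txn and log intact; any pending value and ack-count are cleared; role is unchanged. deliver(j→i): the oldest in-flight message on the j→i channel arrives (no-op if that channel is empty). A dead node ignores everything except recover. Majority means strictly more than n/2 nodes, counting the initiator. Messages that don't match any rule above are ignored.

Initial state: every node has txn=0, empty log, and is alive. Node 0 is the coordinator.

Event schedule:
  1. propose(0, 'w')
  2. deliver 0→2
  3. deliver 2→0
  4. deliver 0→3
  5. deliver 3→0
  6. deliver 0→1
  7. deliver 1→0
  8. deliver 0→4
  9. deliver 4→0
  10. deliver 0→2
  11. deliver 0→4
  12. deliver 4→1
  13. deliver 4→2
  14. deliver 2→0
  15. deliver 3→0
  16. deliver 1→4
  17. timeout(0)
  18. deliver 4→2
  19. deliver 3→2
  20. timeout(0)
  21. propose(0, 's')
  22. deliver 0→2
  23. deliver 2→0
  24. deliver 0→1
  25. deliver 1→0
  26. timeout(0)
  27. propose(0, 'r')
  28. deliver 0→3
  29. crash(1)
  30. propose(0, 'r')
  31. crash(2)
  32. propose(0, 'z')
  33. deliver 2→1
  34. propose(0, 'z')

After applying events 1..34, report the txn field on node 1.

1

step 1 propose(0,'w'): 0={coor,t=1,log=-}
step 2 deliver 0→2: 2={part,t=1,log=-}
step 3 deliver 2→0: —
step 4 deliver 0→3: 3={part,t=1,log=-}
step 5 deliver 3→0: —
step 6 deliver 0→1: 1={part,t=1,log=-}
step 7 deliver 1→0: —
step 8 deliver 0→4: 4={part,t=1,log=-}
step 9 deliver 4→0: 0={coor,t=1,log=w}
step 10 deliver 0→2: 2={part,t=1,log=w}
step 11 deliver 0→4: 4={part,t=1,log=w}
step 12 deliver 4→1: —
step 13 deliver 4→2: —
step 14 deliver 2→0: —
step 15 deliver 3→0: —
step 16 deliver 1→4: —
step 17 timeout(0): 0={coor,t=2,log=w}
step 18 deliver 4→2: —
step 19 deliver 3→2: —
step 20 timeout(0): 0={coor,t=3,log=w}
step 21 propose(0,'s'): 0={coor,t=4,log=w}
step 22 deliver 0→2: 2={part,t=2,log=w}
step 23 deliver 2→0: —
step 24 deliver 0→1: 1={part,t=1,log=w}
step 25 deliver 1→0: —
step 26 timeout(0): 0={coor,t=5,log=w}
step 27 propose(0,'r'): 0={coor,t=6,log=w}
step 28 deliver 0→3: 3={part,t=1,log=w}
step 29 crash(1): 1={✗part,t=1,log=w}
step 30 propose(0,'r'): 0={coor,t=7,log=w}
step 31 crash(2): 2={✗part,t=2,log=w}
step 32 propose(0,'z'): 0={coor,t=8,log=w}
step 33 deliver 2→1: —
step 34 propose(0,'z'): 0={coor,t=9,log=w}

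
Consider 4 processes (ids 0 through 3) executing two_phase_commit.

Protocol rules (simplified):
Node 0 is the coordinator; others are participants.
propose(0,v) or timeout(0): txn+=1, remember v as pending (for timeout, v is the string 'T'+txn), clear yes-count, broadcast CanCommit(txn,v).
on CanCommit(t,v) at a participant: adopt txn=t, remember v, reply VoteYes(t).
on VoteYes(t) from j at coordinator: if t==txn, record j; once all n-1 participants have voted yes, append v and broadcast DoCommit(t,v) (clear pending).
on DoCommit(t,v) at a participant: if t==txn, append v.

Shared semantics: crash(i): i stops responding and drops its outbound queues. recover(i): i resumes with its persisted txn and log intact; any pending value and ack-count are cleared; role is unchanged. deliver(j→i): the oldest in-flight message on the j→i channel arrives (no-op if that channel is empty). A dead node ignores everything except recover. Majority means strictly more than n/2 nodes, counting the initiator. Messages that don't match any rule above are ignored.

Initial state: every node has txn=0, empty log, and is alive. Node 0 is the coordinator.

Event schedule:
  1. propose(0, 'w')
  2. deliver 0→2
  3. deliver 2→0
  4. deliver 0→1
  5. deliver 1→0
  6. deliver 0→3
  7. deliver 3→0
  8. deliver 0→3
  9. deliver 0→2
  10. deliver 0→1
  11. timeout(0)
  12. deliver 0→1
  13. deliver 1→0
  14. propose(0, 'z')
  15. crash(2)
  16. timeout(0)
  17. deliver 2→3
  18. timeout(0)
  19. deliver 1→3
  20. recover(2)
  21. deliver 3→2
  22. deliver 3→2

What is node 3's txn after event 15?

step 1 propose(0,'w'): 0={coor,t=1,log=-}
step 2 deliver 0→2: 2={part,t=1,log=-}
step 3 deliver 2→0: —
step 4 deliver 0→1: 1={part,t=1,log=-}
step 5 deliver 1→0: —
step 6 deliver 0→3: 3={part,t=1,log=-}
step 7 deliver 3→0: 0={coor,t=1,log=w}
step 8 deliver 0→3: 3={part,t=1,log=w}
step 9 deliver 0→2: 2={part,t=1,log=w}
step 10 deliver 0→1: 1={part,t=1,log=w}
step 11 timeout(0): 0={coor,t=2,log=w}
step 12 deliver 0→1: 1={part,t=2,log=w}
step 13 deliver 1→0: —
step 14 propose(0,'z'): 0={coor,t=3,log=w}
step 15 crash(2): 2={✗part,t=1,log=w}

1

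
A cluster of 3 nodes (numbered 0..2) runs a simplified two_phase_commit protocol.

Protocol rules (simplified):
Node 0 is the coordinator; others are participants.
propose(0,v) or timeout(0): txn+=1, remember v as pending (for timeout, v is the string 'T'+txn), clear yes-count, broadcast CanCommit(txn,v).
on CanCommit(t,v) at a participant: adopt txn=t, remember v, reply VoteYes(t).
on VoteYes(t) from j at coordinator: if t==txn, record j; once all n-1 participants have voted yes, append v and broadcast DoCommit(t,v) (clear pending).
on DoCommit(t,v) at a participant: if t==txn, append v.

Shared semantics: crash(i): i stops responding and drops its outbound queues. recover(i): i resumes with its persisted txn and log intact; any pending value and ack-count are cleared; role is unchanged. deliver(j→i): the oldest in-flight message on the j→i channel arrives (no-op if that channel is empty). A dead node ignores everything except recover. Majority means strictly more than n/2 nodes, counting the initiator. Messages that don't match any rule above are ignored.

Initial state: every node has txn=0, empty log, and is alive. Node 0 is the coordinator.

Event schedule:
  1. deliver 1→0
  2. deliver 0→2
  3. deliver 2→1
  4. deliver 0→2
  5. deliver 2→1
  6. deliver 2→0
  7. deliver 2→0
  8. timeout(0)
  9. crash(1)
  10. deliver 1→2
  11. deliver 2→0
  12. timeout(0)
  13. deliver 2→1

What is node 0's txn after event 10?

step 1 deliver 1→0: —
step 2 deliver 0→2: —
step 3 deliver 2→1: —
step 4 deliver 0→2: —
step 5 deliver 2→1: —
step 6 deliver 2→0: —
step 7 deliver 2→0: —
step 8 timeout(0): 0={coor,t=1,log=-}
step 9 crash(1): 1={✗part,t=0,log=-}
step 10 deliver 1→2: —

1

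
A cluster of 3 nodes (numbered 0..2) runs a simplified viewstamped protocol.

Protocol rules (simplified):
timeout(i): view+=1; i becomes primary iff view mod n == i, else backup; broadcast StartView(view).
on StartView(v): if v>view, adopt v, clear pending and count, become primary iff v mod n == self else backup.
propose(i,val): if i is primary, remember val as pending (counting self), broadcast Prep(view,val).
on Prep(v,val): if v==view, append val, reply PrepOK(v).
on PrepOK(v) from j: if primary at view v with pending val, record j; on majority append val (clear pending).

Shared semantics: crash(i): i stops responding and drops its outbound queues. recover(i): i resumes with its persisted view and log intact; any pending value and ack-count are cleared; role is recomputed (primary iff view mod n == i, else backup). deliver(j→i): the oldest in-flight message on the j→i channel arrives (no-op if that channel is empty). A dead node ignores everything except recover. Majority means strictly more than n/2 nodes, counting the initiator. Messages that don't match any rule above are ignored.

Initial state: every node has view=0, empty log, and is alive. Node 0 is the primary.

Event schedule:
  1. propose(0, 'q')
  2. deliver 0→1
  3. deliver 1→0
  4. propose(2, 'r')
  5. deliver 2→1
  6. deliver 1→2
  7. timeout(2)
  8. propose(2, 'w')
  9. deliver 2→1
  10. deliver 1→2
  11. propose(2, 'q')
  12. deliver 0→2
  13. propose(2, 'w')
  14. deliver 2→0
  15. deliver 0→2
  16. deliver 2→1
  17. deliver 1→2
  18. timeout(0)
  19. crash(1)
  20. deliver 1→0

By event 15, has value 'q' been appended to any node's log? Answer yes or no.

yes

[1] propose(0,'q') → ∅
[2] deliver 0→1 → N1(back v0 [q])
[3] deliver 1→0 → N0(prim v0 [q])
[4] propose(2,'r') → ∅
[5] deliver 2→1 → ∅
[6] deliver 1→2 → ∅
[7] timeout(2) → N2(back v1 [-])
[8] propose(2,'w') → ∅
[9] deliver 2→1 → N1(prim v1 [q])
[10] deliver 1→2 → ∅
[11] propose(2,'q') → ∅
[12] deliver 0→2 → ∅
[13] propose(2,'w') → ∅
[14] deliver 2→0 → N0(back v1 [q])
[15] deliver 0→2 → ∅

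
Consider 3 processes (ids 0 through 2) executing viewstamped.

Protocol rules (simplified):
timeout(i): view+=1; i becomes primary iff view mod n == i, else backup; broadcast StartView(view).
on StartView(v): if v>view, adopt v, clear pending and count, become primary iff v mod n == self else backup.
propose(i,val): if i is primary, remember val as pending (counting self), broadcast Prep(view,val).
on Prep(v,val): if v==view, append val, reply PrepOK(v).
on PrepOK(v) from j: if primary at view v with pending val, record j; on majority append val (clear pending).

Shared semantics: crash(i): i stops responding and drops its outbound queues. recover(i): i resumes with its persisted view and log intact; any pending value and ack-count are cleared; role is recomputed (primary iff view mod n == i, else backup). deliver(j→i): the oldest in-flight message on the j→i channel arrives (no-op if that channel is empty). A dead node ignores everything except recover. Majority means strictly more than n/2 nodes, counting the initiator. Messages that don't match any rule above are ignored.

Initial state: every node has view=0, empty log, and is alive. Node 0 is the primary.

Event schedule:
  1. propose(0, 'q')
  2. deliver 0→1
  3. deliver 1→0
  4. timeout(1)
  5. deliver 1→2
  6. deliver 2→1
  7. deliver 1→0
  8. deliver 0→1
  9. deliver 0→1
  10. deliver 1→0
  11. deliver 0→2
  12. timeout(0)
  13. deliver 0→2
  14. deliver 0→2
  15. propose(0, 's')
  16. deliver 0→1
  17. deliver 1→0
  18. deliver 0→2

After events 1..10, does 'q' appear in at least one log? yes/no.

e1 propose(0,'q'): ·
e2 deliver 0→1: 1[back,v=0,q]
e3 deliver 1→0: 0[prim,v=0,q]
e4 timeout(1): 1[prim,v=1,q]
e5 deliver 1→2: 2[back,v=1,-]
e6 deliver 2→1: ·
e7 deliver 1→0: 0[back,v=1,q]
e8 deliver 0→1: ·
e9 deliver 0→1: ·
e10 deliver 1→0: ·

yes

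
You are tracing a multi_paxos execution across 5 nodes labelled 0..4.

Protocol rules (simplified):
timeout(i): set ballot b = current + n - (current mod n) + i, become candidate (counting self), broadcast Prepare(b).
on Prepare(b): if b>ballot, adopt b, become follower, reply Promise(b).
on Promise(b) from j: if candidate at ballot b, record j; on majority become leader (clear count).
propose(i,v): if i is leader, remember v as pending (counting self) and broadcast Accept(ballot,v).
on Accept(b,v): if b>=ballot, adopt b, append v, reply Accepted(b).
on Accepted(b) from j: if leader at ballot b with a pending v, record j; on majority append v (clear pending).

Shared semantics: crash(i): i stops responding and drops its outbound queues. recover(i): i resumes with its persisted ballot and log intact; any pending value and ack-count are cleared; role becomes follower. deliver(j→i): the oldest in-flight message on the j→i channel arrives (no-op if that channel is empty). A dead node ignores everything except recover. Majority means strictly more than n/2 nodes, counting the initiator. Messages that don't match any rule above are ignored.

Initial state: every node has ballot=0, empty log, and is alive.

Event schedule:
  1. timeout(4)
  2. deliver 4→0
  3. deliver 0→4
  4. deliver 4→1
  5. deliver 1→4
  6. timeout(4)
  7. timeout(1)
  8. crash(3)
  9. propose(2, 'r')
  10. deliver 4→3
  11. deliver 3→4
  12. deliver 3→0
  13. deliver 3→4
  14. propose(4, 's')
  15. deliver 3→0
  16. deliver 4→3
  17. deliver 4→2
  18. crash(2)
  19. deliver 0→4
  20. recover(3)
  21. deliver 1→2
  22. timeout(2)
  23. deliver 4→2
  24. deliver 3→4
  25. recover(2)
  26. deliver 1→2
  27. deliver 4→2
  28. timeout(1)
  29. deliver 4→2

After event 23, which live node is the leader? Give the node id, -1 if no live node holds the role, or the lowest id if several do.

step 1 timeout(4): 4={cand,b=9,log=-}
step 2 deliver 4→0: 0={foll,b=9,log=-}
step 3 deliver 0→4: —
step 4 deliver 4→1: 1={foll,b=9,log=-}
step 5 deliver 1→4: 4={lead,b=9,log=-}
step 6 timeout(4): 4={cand,b=14,log=-}
step 7 timeout(1): 1={cand,b=11,log=-}
step 8 crash(3): 3={✗foll,b=0,log=-}
step 9 propose(2,'r'): —
step 10 deliver 4→3: —
step 11 deliver 3→4: —
step 12 deliver 3→0: —
step 13 deliver 3→4: —
step 14 propose(4,'s'): —
step 15 deliver 3→0: —
step 16 deliver 4→3: —
step 17 deliver 4→2: 2={foll,b=9,log=-}
step 18 crash(2): 2={✗foll,b=9,log=-}
step 19 deliver 0→4: —
step 20 recover(3): 3={foll,b=0,log=-}
step 21 deliver 1→2: —
step 22 timeout(2): —
step 23 deliver 4→2: —

-1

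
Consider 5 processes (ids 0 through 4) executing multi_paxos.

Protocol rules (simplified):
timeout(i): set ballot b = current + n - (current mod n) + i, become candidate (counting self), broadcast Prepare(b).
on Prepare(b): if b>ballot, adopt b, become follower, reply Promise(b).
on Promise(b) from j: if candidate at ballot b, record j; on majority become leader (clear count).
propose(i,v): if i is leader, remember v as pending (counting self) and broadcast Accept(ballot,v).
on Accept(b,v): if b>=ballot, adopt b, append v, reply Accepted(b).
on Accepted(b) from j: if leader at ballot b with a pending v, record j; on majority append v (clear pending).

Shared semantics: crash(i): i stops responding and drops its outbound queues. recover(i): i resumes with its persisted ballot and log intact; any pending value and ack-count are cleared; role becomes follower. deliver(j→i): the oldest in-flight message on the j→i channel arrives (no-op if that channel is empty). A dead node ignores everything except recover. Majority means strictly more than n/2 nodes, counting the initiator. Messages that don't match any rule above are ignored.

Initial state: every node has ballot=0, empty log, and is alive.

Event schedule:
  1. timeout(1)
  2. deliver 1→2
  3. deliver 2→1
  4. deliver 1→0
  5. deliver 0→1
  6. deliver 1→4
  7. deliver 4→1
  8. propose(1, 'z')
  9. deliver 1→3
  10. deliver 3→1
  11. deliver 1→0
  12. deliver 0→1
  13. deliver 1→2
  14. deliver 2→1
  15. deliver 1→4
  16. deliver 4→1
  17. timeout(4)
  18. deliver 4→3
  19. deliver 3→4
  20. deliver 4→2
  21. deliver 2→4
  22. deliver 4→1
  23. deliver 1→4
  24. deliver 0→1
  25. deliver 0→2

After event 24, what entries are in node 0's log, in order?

z

1. timeout(1):  <1:cand b6 ->
2. deliver 1→2:  <2:foll b6 ->
3. deliver 2→1:  nop
4. deliver 1→0:  <0:foll b6 ->
5. deliver 0→1:  <1:lead b6 ->
6. deliver 1→4:  <4:foll b6 ->
7. deliver 4→1:  nop
8. propose(1,'z'):  nop
9. deliver 1→3:  <3:foll b6 ->
10. deliver 3→1:  nop
11. deliver 1→0:  <0:foll b6 z>
12. deliver 0→1:  nop
13. deliver 1→2:  <2:foll b6 z>
14. deliver 2→1:  <1:lead b6 z>
15. deliver 1→4:  <4:foll b6 z>
16. deliver 4→1:  nop
17. timeout(4):  <4:cand b14 z>
18. deliver 4→3:  <3:foll b14 ->
19. deliver 3→4:  nop
20. deliver 4→2:  <2:foll b14 z>
21. deliver 2→4:  <4:lead b14 z>
22. deliver 4→1:  <1:foll b14 z>
23. deliver 1→4:  nop
24. deliver 0→1:  nop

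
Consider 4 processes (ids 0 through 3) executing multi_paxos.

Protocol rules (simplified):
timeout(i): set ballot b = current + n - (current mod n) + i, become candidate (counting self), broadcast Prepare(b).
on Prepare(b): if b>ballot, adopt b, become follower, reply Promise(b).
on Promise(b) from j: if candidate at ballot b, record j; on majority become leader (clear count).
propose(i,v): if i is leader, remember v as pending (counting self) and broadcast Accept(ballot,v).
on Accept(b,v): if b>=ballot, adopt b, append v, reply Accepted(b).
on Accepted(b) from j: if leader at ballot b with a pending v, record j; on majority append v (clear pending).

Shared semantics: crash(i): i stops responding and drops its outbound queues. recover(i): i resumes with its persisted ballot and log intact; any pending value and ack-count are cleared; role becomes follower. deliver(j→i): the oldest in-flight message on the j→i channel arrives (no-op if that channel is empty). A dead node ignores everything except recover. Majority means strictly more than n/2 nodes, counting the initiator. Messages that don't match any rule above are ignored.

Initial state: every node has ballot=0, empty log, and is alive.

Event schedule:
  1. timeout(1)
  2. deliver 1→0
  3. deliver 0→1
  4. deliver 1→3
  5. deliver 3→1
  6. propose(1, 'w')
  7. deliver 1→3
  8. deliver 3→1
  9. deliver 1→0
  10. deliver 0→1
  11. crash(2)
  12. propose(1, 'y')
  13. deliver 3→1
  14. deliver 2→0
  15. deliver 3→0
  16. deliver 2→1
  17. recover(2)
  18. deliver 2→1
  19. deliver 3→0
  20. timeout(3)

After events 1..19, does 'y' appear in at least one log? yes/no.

no

e1 timeout(1): 1[cand,b=5,-]
e2 deliver 1→0: 0[foll,b=5,-]
e3 deliver 0→1: ·
e4 deliver 1→3: 3[foll,b=5,-]
e5 deliver 3→1: 1[lead,b=5,-]
e6 propose(1,'w'): ·
e7 deliver 1→3: 3[foll,b=5,w]
e8 deliver 3→1: ·
e9 deliver 1→0: 0[foll,b=5,w]
e10 deliver 0→1: 1[lead,b=5,w]
e11 crash(2): 2[✗foll,b=0,-]
e12 propose(1,'y'): ·
e13 deliver 3→1: ·
e14 deliver 2→0: ·
e15 deliver 3→0: ·
e16 deliver 2→1: ·
e17 recover(2): 2[foll,b=0,-]
e18 deliver 2→1: ·
e19 deliver 3→0: ·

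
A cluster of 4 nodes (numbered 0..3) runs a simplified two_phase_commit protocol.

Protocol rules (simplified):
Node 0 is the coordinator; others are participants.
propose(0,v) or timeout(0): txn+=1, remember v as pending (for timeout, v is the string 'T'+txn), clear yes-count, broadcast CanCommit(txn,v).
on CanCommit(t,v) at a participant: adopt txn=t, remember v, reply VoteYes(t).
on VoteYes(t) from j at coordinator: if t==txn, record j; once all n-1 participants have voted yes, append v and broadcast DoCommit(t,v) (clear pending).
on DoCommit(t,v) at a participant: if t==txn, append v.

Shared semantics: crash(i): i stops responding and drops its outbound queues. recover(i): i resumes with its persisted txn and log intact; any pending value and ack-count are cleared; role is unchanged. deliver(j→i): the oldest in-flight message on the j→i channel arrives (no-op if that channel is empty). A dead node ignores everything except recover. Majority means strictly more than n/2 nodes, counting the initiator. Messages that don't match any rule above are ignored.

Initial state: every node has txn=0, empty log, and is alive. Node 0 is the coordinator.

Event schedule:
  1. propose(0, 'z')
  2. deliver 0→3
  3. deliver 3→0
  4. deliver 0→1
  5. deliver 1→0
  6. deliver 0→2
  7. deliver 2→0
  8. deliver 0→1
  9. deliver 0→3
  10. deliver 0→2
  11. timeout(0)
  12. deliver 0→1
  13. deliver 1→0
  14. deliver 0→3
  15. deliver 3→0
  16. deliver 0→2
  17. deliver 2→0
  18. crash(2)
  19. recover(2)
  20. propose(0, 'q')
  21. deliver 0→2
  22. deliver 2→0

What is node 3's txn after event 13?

1. propose(0,'z'):  <0:coor t1 ->
2. deliver 0→3:  <3:part t1 ->
3. deliver 3→0:  nop
4. deliver 0→1:  <1:part t1 ->
5. deliver 1→0:  nop
6. deliver 0→2:  <2:part t1 ->
7. deliver 2→0:  <0:coor t1 z>
8. deliver 0→1:  <1:part t1 z>
9. deliver 0→3:  <3:part t1 z>
10. deliver 0→2:  <2:part t1 z>
11. timeout(0):  <0:coor t2 z>
12. deliver 0→1:  <1:part t2 z>
13. deliver 1→0:  nop

1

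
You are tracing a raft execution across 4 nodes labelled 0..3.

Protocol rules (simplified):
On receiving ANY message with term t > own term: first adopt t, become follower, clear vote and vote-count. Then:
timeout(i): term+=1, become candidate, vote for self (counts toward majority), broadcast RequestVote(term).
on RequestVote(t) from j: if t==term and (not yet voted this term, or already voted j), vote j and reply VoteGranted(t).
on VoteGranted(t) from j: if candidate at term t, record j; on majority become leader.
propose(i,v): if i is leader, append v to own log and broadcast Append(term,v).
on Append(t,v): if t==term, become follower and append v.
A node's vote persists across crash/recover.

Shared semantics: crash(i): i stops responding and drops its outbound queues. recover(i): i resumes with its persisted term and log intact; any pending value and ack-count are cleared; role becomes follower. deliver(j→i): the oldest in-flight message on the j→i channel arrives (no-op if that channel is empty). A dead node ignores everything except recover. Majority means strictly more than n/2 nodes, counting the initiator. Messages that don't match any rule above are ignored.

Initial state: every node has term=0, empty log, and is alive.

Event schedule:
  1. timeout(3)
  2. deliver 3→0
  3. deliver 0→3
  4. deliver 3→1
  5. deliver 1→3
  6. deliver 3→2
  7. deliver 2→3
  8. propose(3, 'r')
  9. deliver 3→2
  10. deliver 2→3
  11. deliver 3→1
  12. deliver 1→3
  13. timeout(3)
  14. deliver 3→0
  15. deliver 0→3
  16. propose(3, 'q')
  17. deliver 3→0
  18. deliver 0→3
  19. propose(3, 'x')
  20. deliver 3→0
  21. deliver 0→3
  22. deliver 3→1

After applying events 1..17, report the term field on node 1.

1

step 1 timeout(3): 3={cand,t=1,log=-}
step 2 deliver 3→0: 0={foll,t=1,log=-}
step 3 deliver 0→3: —
step 4 deliver 3→1: 1={foll,t=1,log=-}
step 5 deliver 1→3: 3={lead,t=1,log=-}
step 6 deliver 3→2: 2={foll,t=1,log=-}
step 7 deliver 2→3: —
step 8 propose(3,'r'): 3={lead,t=1,log=r}
step 9 deliver 3→2: 2={foll,t=1,log=r}
step 10 deliver 2→3: —
step 11 deliver 3→1: 1={foll,t=1,log=r}
step 12 deliver 1→3: —
step 13 timeout(3): 3={cand,t=2,log=r}
step 14 deliver 3→0: 0={foll,t=1,log=r}
step 15 deliver 0→3: —
step 16 propose(3,'q'): —
step 17 deliver 3→0: 0={foll,t=2,log=r}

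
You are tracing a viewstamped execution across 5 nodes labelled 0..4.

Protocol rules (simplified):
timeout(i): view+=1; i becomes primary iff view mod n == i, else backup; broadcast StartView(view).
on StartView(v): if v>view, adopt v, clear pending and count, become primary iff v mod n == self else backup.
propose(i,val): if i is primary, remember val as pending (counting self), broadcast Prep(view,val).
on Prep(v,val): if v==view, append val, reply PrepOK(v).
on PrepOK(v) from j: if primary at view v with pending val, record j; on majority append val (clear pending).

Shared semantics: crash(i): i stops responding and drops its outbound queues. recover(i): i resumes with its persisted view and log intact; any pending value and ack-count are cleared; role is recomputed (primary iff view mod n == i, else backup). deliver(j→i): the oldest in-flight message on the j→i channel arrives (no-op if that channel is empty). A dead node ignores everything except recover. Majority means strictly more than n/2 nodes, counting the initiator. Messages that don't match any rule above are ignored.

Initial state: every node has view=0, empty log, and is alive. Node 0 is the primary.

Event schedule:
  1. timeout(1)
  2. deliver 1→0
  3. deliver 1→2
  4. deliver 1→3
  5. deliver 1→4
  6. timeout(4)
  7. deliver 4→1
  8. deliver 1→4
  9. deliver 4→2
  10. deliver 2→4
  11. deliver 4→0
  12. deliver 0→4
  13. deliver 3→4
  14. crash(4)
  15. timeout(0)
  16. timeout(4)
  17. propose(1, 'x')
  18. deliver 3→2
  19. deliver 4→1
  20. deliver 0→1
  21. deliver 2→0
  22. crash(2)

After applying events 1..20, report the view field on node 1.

step 1 timeout(1): 1={prim,v=1,log=-}
step 2 deliver 1→0: 0={back,v=1,log=-}
step 3 deliver 1→2: 2={back,v=1,log=-}
step 4 deliver 1→3: 3={back,v=1,log=-}
step 5 deliver 1→4: 4={back,v=1,log=-}
step 6 timeout(4): 4={back,v=2,log=-}
step 7 deliver 4→1: 1={back,v=2,log=-}
step 8 deliver 1→4: —
step 9 deliver 4→2: 2={prim,v=2,log=-}
step 10 deliver 2→4: —
step 11 deliver 4→0: 0={back,v=2,log=-}
step 12 deliver 0→4: —
step 13 deliver 3→4: —
step 14 crash(4): 4={✗back,v=2,log=-}
step 15 timeout(0): 0={back,v=3,log=-}
step 16 timeout(4): —
step 17 propose(1,'x'): —
step 18 deliver 3→2: —
step 19 deliver 4→1: —
step 20 deliver 0→1: 1={back,v=3,log=-}

3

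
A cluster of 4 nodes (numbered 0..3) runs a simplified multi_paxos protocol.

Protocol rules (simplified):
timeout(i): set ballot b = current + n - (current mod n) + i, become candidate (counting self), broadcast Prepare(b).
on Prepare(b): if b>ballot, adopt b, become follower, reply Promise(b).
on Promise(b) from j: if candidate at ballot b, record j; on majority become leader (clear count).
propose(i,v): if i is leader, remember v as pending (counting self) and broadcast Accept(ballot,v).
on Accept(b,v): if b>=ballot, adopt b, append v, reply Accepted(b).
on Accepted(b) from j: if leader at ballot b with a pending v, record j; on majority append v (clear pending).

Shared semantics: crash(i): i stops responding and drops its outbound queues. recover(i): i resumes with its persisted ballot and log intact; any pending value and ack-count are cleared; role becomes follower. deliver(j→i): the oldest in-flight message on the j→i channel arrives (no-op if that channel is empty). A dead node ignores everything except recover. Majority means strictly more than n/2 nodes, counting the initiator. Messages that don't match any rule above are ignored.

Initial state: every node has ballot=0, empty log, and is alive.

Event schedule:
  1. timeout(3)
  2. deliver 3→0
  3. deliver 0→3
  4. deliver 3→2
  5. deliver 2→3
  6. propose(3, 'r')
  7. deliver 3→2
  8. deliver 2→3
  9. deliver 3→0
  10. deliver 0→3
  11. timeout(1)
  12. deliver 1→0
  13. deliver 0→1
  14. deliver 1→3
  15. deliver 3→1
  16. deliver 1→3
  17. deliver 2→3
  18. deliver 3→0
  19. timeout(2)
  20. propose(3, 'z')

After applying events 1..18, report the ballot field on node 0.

7

[1] timeout(3) → N3(cand b7 [-])
[2] deliver 3→0 → N0(foll b7 [-])
[3] deliver 0→3 → ∅
[4] deliver 3→2 → N2(foll b7 [-])
[5] deliver 2→3 → N3(lead b7 [-])
[6] propose(3,'r') → ∅
[7] deliver 3→2 → N2(foll b7 [r])
[8] deliver 2→3 → ∅
[9] deliver 3→0 → N0(foll b7 [r])
[10] deliver 0→3 → N3(lead b7 [r])
[11] timeout(1) → N1(cand b5 [-])
[12] deliver 1→0 → ∅
[13] deliver 0→1 → ∅
[14] deliver 1→3 → ∅
[15] deliver 3→1 → N1(foll b7 [-])
[16] deliver 1→3 → ∅
[17] deliver 2→3 → ∅
[18] deliver 3→0 → ∅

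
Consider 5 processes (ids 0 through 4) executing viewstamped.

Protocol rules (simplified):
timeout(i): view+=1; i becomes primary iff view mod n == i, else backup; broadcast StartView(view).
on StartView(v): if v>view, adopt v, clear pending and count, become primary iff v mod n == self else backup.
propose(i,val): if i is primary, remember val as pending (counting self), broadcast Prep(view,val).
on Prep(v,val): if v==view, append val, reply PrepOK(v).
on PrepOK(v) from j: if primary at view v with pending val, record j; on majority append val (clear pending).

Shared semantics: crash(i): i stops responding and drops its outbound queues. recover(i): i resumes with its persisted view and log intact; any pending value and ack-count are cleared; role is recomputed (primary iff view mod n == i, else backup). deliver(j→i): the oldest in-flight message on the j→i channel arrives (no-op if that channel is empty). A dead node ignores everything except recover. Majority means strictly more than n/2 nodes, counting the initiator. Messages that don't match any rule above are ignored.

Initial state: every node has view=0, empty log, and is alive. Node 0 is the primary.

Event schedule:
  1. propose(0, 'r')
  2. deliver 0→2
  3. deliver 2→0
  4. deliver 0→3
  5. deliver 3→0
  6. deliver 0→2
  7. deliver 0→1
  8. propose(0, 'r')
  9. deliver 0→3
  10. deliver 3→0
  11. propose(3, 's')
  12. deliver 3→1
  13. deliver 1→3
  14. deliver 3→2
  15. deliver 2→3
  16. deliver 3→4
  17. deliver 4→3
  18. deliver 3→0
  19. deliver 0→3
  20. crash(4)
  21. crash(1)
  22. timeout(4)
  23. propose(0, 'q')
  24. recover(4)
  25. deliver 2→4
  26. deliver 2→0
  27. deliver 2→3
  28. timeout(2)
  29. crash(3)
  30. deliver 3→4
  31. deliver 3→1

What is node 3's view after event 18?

[1] propose(0,'r') → ∅
[2] deliver 0→2 → N2(back v0 [r])
[3] deliver 2→0 → ∅
[4] deliver 0→3 → N3(back v0 [r])
[5] deliver 3→0 → N0(prim v0 [r])
[6] deliver 0→2 → ∅
[7] deliver 0→1 → N1(back v0 [r])
[8] propose(0,'r') → ∅
[9] deliver 0→3 → N3(back v0 [r,r])
[10] deliver 3→0 → ∅
[11] propose(3,'s') → ∅
[12] deliver 3→1 → ∅
[13] deliver 1→3 → ∅
[14] deliver 3→2 → ∅
[15] deliver 2→3 → ∅
[16] deliver 3→4 → ∅
[17] deliver 4→3 → ∅
[18] deliver 3→0 → ∅

0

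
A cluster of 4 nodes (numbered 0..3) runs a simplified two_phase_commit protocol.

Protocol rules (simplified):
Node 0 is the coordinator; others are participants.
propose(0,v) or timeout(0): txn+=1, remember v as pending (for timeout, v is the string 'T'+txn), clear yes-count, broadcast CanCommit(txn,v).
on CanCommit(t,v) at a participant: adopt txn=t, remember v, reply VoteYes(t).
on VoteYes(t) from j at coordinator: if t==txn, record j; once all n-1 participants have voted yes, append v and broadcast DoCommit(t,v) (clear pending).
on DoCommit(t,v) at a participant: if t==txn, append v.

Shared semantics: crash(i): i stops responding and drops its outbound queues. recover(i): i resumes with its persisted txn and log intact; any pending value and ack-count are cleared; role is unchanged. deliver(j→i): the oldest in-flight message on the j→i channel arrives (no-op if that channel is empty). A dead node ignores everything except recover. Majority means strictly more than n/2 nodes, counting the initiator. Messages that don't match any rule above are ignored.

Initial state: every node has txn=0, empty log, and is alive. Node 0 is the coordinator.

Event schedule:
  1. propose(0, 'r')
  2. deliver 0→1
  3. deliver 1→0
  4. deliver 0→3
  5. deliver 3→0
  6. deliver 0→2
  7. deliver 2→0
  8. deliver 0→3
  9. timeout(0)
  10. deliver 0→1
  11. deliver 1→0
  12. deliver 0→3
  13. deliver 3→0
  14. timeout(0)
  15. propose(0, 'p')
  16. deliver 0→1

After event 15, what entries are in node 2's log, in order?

empty

1. propose(0,'r'):  <0:coor t1 ->
2. deliver 0→1:  <1:part t1 ->
3. deliver 1→0:  nop
4. deliver 0→3:  <3:part t1 ->
5. deliver 3→0:  nop
6. deliver 0→2:  <2:part t1 ->
7. deliver 2→0:  <0:coor t1 r>
8. deliver 0→3:  <3:part t1 r>
9. timeout(0):  <0:coor t2 r>
10. deliver 0→1:  <1:part t1 r>
11. deliver 1→0:  nop
12. deliver 0→3:  <3:part t2 r>
13. deliver 3→0:  nop
14. timeout(0):  <0:coor t3 r>
15. propose(0,'p'):  <0:coor t4 r>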